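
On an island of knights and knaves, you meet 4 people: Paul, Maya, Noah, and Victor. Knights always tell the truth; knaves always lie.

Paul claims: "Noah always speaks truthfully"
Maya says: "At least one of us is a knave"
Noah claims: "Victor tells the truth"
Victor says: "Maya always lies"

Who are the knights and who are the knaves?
Paul is a knave.
Maya is a knight.
Noah is a knave.
Victor is a knave.

Verification:
- Paul (knave) says "Noah always speaks truthfully" - this is FALSE (a lie) because Noah is a knave.
- Maya (knight) says "At least one of us is a knave" - this is TRUE because Paul, Noah, and Victor are knaves.
- Noah (knave) says "Victor tells the truth" - this is FALSE (a lie) because Victor is a knave.
- Victor (knave) says "Maya always lies" - this is FALSE (a lie) because Maya is a knight.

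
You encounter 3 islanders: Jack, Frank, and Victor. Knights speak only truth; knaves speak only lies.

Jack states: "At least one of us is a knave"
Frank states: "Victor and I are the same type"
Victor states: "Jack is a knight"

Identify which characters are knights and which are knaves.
Jack is a knight.
Frank is a knave.
Victor is a knight.

Verification:
- Jack (knight) says "At least one of us is a knave" - this is TRUE because Frank is a knave.
- Frank (knave) says "Victor and I are the same type" - this is FALSE (a lie) because Frank is a knave and Victor is a knight.
- Victor (knight) says "Jack is a knight" - this is TRUE because Jack is a knight.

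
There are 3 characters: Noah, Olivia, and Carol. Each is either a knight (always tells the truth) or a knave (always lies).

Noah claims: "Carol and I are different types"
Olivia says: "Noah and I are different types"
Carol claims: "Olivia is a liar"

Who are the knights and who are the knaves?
Noah is a knave.
Olivia is a knight.
Carol is a knave.

Verification:
- Noah (knave) says "Carol and I are different types" - this is FALSE (a lie) because Noah is a knave and Carol is a knave.
- Olivia (knight) says "Noah and I are different types" - this is TRUE because Olivia is a knight and Noah is a knave.
- Carol (knave) says "Olivia is a liar" - this is FALSE (a lie) because Olivia is a knight.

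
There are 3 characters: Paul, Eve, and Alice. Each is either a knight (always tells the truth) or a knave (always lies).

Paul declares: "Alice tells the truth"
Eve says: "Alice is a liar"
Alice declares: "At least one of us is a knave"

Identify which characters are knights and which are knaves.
Paul is a knight.
Eve is a knave.
Alice is a knight.

Verification:
- Paul (knight) says "Alice tells the truth" - this is TRUE because Alice is a knight.
- Eve (knave) says "Alice is a liar" - this is FALSE (a lie) because Alice is a knight.
- Alice (knight) says "At least one of us is a knave" - this is TRUE because Eve is a knave.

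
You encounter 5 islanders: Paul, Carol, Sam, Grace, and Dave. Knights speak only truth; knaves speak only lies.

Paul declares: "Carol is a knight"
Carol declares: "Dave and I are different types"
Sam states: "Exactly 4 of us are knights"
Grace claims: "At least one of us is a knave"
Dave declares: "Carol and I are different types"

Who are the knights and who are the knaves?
Paul is a knave.
Carol is a knave.
Sam is a knave.
Grace is a knight.
Dave is a knave.

Verification:
- Paul (knave) says "Carol is a knight" - this is FALSE (a lie) because Carol is a knave.
- Carol (knave) says "Dave and I are different types" - this is FALSE (a lie) because Carol is a knave and Dave is a knave.
- Sam (knave) says "Exactly 4 of us are knights" - this is FALSE (a lie) because there are 1 knights.
- Grace (knight) says "At least one of us is a knave" - this is TRUE because Paul, Carol, Sam, and Dave are knaves.
- Dave (knave) says "Carol and I are different types" - this is FALSE (a lie) because Dave is a knave and Carol is a knave.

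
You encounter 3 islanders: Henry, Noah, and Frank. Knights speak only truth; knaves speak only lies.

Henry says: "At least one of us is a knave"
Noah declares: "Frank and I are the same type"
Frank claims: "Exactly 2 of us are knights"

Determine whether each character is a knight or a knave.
Henry is a knight.
Noah is a knave.
Frank is a knight.

Verification:
- Henry (knight) says "At least one of us is a knave" - this is TRUE because Noah is a knave.
- Noah (knave) says "Frank and I are the same type" - this is FALSE (a lie) because Noah is a knave and Frank is a knight.
- Frank (knight) says "Exactly 2 of us are knights" - this is TRUE because there are 2 knights.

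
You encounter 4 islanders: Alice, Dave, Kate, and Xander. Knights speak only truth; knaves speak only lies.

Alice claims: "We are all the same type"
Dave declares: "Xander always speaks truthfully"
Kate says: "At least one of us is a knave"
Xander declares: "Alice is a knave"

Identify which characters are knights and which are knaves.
Alice is a knave.
Dave is a knight.
Kate is a knight.
Xander is a knight.

Verification:
- Alice (knave) says "We are all the same type" - this is FALSE (a lie) because Dave, Kate, and Xander are knights and Alice is a knave.
- Dave (knight) says "Xander always speaks truthfully" - this is TRUE because Xander is a knight.
- Kate (knight) says "At least one of us is a knave" - this is TRUE because Alice is a knave.
- Xander (knight) says "Alice is a knave" - this is TRUE because Alice is a knave.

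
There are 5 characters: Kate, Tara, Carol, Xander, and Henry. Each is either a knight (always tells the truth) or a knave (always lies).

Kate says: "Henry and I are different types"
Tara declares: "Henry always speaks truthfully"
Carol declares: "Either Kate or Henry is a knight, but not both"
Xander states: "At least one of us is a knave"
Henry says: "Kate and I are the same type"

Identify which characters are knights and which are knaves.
Kate is a knight.
Tara is a knave.
Carol is a knight.
Xander is a knight.
Henry is a knave.

Verification:
- Kate (knight) says "Henry and I are different types" - this is TRUE because Kate is a knight and Henry is a knave.
- Tara (knave) says "Henry always speaks truthfully" - this is FALSE (a lie) because Henry is a knave.
- Carol (knight) says "Either Kate or Henry is a knight, but not both" - this is TRUE because Kate is a knight and Henry is a knave.
- Xander (knight) says "At least one of us is a knave" - this is TRUE because Tara and Henry are knaves.
- Henry (knave) says "Kate and I are the same type" - this is FALSE (a lie) because Henry is a knave and Kate is a knight.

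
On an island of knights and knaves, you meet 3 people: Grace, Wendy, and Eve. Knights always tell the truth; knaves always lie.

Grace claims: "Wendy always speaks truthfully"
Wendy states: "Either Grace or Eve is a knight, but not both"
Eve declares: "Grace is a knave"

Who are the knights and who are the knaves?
Grace is a knight.
Wendy is a knight.
Eve is a knave.

Verification:
- Grace (knight) says "Wendy always speaks truthfully" - this is TRUE because Wendy is a knight.
- Wendy (knight) says "Either Grace or Eve is a knight, but not both" - this is TRUE because Grace is a knight and Eve is a knave.
- Eve (knave) says "Grace is a knave" - this is FALSE (a lie) because Grace is a knight.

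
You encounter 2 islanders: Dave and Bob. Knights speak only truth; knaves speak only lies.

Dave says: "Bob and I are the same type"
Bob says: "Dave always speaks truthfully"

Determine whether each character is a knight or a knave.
Dave is a knight.
Bob is a knight.

Verification:
- Dave (knight) says "Bob and I are the same type" - this is TRUE because Dave is a knight and Bob is a knight.
- Bob (knight) says "Dave always speaks truthfully" - this is TRUE because Dave is a knight.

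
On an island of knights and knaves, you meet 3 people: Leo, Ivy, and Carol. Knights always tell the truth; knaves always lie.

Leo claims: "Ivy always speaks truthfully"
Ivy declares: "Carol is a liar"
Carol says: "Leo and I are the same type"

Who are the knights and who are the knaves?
Leo is a knight.
Ivy is a knight.
Carol is a knave.

Verification:
- Leo (knight) says "Ivy always speaks truthfully" - this is TRUE because Ivy is a knight.
- Ivy (knight) says "Carol is a liar" - this is TRUE because Carol is a knave.
- Carol (knave) says "Leo and I are the same type" - this is FALSE (a lie) because Carol is a knave and Leo is a knight.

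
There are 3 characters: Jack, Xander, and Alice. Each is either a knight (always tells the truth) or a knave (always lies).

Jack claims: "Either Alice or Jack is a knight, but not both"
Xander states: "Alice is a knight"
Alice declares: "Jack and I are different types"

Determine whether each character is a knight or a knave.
Jack is a knave.
Xander is a knave.
Alice is a knave.

Verification:
- Jack (knave) says "Either Alice or Jack is a knight, but not both" - this is FALSE (a lie) because Alice is a knave and Jack is a knave.
- Xander (knave) says "Alice is a knight" - this is FALSE (a lie) because Alice is a knave.
- Alice (knave) says "Jack and I are different types" - this is FALSE (a lie) because Alice is a knave and Jack is a knave.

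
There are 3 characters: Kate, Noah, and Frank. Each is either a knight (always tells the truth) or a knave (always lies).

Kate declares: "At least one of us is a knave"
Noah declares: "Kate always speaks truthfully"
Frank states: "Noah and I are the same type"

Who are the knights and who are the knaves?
Kate is a knight.
Noah is a knight.
Frank is a knave.

Verification:
- Kate (knight) says "At least one of us is a knave" - this is TRUE because Frank is a knave.
- Noah (knight) says "Kate always speaks truthfully" - this is TRUE because Kate is a knight.
- Frank (knave) says "Noah and I are the same type" - this is FALSE (a lie) because Frank is a knave and Noah is a knight.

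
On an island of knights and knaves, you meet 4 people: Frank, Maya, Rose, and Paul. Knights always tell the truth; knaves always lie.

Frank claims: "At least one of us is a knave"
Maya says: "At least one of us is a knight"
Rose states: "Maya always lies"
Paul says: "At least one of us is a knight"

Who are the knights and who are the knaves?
Frank is a knight.
Maya is a knight.
Rose is a knave.
Paul is a knight.

Verification:
- Frank (knight) says "At least one of us is a knave" - this is TRUE because Rose is a knave.
- Maya (knight) says "At least one of us is a knight" - this is TRUE because Frank, Maya, and Paul are knights.
- Rose (knave) says "Maya always lies" - this is FALSE (a lie) because Maya is a knight.
- Paul (knight) says "At least one of us is a knight" - this is TRUE because Frank, Maya, and Paul are knights.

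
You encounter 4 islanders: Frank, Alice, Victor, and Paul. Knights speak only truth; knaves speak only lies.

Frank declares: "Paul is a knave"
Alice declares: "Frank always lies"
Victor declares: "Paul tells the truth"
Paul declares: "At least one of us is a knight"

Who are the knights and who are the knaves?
Frank is a knave.
Alice is a knight.
Victor is a knight.
Paul is a knight.

Verification:
- Frank (knave) says "Paul is a knave" - this is FALSE (a lie) because Paul is a knight.
- Alice (knight) says "Frank always lies" - this is TRUE because Frank is a knave.
- Victor (knight) says "Paul tells the truth" - this is TRUE because Paul is a knight.
- Paul (knight) says "At least one of us is a knight" - this is TRUE because Alice, Victor, and Paul are knights.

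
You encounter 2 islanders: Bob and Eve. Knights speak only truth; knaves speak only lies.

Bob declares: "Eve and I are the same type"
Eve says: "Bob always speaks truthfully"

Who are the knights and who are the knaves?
Bob is a knight.
Eve is a knight.

Verification:
- Bob (knight) says "Eve and I are the same type" - this is TRUE because Bob is a knight and Eve is a knight.
- Eve (knight) says "Bob always speaks truthfully" - this is TRUE because Bob is a knight.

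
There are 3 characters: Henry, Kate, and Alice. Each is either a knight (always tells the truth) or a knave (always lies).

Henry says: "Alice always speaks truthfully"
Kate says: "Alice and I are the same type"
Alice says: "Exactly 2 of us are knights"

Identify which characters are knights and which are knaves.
Henry is a knight.
Kate is a knave.
Alice is a knight.

Verification:
- Henry (knight) says "Alice always speaks truthfully" - this is TRUE because Alice is a knight.
- Kate (knave) says "Alice and I are the same type" - this is FALSE (a lie) because Kate is a knave and Alice is a knight.
- Alice (knight) says "Exactly 2 of us are knights" - this is TRUE because there are 2 knights.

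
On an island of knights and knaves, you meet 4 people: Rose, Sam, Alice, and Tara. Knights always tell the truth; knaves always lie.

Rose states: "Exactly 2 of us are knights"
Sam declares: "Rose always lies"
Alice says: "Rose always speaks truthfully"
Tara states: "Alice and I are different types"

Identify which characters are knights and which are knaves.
Rose is a knave.
Sam is a knight.
Alice is a knave.
Tara is a knave.

Verification:
- Rose (knave) says "Exactly 2 of us are knights" - this is FALSE (a lie) because there are 1 knights.
- Sam (knight) says "Rose always lies" - this is TRUE because Rose is a knave.
- Alice (knave) says "Rose always speaks truthfully" - this is FALSE (a lie) because Rose is a knave.
- Tara (knave) says "Alice and I are different types" - this is FALSE (a lie) because Tara is a knave and Alice is a knave.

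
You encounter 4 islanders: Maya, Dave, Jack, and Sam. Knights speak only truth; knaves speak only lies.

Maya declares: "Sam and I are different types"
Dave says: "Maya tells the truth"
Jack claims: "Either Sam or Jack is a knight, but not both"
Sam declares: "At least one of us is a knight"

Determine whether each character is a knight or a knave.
Maya is a knave.
Dave is a knave.
Jack is a knave.
Sam is a knave.

Verification:
- Maya (knave) says "Sam and I are different types" - this is FALSE (a lie) because Maya is a knave and Sam is a knave.
- Dave (knave) says "Maya tells the truth" - this is FALSE (a lie) because Maya is a knave.
- Jack (knave) says "Either Sam or Jack is a knight, but not both" - this is FALSE (a lie) because Sam is a knave and Jack is a knave.
- Sam (knave) says "At least one of us is a knight" - this is FALSE (a lie) because no one is a knight.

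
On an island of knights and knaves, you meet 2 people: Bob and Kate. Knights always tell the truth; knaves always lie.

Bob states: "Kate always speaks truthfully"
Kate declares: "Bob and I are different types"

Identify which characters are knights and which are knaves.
Bob is a knave.
Kate is a knave.

Verification:
- Bob (knave) says "Kate always speaks truthfully" - this is FALSE (a lie) because Kate is a knave.
- Kate (knave) says "Bob and I are different types" - this is FALSE (a lie) because Kate is a knave and Bob is a knave.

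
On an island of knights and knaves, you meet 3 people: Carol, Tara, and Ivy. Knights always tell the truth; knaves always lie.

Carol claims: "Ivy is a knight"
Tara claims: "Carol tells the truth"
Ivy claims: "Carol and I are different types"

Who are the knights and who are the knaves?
Carol is a knave.
Tara is a knave.
Ivy is a knave.

Verification:
- Carol (knave) says "Ivy is a knight" - this is FALSE (a lie) because Ivy is a knave.
- Tara (knave) says "Carol tells the truth" - this is FALSE (a lie) because Carol is a knave.
- Ivy (knave) says "Carol and I are different types" - this is FALSE (a lie) because Ivy is a knave and Carol is a knave.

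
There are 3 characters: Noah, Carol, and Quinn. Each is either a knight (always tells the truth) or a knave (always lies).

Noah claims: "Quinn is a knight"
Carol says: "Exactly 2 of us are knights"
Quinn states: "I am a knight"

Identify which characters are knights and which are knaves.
Noah is a knave.
Carol is a knave.
Quinn is a knave.

Verification:
- Noah (knave) says "Quinn is a knight" - this is FALSE (a lie) because Quinn is a knave.
- Carol (knave) says "Exactly 2 of us are knights" - this is FALSE (a lie) because there are 0 knights.
- Quinn (knave) says "I am a knight" - this is FALSE (a lie) because Quinn is a knave.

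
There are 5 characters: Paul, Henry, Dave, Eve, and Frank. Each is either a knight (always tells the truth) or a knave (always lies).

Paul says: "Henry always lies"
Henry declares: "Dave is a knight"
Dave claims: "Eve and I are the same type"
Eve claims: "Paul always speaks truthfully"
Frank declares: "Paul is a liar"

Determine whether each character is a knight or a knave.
Paul is a knight.
Henry is a knave.
Dave is a knave.
Eve is a knight.
Frank is a knave.

Verification:
- Paul (knight) says "Henry always lies" - this is TRUE because Henry is a knave.
- Henry (knave) says "Dave is a knight" - this is FALSE (a lie) because Dave is a knave.
- Dave (knave) says "Eve and I are the same type" - this is FALSE (a lie) because Dave is a knave and Eve is a knight.
- Eve (knight) says "Paul always speaks truthfully" - this is TRUE because Paul is a knight.
- Frank (knave) says "Paul is a liar" - this is FALSE (a lie) because Paul is a knight.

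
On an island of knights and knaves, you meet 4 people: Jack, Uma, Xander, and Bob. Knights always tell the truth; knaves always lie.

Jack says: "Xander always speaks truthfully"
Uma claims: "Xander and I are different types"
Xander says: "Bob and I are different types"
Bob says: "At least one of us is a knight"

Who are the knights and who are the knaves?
Jack is a knave.
Uma is a knave.
Xander is a knave.
Bob is a knave.

Verification:
- Jack (knave) says "Xander always speaks truthfully" - this is FALSE (a lie) because Xander is a knave.
- Uma (knave) says "Xander and I are different types" - this is FALSE (a lie) because Uma is a knave and Xander is a knave.
- Xander (knave) says "Bob and I are different types" - this is FALSE (a lie) because Xander is a knave and Bob is a knave.
- Bob (knave) says "At least one of us is a knight" - this is FALSE (a lie) because no one is a knight.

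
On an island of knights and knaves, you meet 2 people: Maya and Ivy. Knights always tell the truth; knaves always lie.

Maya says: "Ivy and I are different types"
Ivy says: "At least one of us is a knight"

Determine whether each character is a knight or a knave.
Maya is a knave.
Ivy is a knave.

Verification:
- Maya (knave) says "Ivy and I are different types" - this is FALSE (a lie) because Maya is a knave and Ivy is a knave.
- Ivy (knave) says "At least one of us is a knight" - this is FALSE (a lie) because no one is a knight.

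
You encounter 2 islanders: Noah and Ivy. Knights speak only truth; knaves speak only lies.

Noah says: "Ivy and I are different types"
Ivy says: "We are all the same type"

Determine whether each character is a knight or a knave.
Noah is a knight.
Ivy is a knave.

Verification:
- Noah (knight) says "Ivy and I are different types" - this is TRUE because Noah is a knight and Ivy is a knave.
- Ivy (knave) says "We are all the same type" - this is FALSE (a lie) because Noah is a knight and Ivy is a knave.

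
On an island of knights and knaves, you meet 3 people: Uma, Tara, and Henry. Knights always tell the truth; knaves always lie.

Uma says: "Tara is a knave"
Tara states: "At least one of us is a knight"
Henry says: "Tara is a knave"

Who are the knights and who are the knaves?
Uma is a knave.
Tara is a knight.
Henry is a knave.

Verification:
- Uma (knave) says "Tara is a knave" - this is FALSE (a lie) because Tara is a knight.
- Tara (knight) says "At least one of us is a knight" - this is TRUE because Tara is a knight.
- Henry (knave) says "Tara is a knave" - this is FALSE (a lie) because Tara is a knight.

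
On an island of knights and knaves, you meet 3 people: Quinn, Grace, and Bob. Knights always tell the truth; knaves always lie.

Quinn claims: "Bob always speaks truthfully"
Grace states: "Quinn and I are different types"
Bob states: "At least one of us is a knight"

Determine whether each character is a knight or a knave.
Quinn is a knave.
Grace is a knave.
Bob is a knave.

Verification:
- Quinn (knave) says "Bob always speaks truthfully" - this is FALSE (a lie) because Bob is a knave.
- Grace (knave) says "Quinn and I are different types" - this is FALSE (a lie) because Grace is a knave and Quinn is a knave.
- Bob (knave) says "At least one of us is a knight" - this is FALSE (a lie) because no one is a knight.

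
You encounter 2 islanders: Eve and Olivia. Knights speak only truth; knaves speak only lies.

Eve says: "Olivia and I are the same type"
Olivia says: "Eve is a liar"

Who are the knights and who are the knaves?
Eve is a knave.
Olivia is a knight.

Verification:
- Eve (knave) says "Olivia and I are the same type" - this is FALSE (a lie) because Eve is a knave and Olivia is a knight.
- Olivia (knight) says "Eve is a liar" - this is TRUE because Eve is a knave.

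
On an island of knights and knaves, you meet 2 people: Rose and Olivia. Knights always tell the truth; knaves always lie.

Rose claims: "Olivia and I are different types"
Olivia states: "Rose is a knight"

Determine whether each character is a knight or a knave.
Rose is a knave.
Olivia is a knave.

Verification:
- Rose (knave) says "Olivia and I are different types" - this is FALSE (a lie) because Rose is a knave and Olivia is a knave.
- Olivia (knave) says "Rose is a knight" - this is FALSE (a lie) because Rose is a knave.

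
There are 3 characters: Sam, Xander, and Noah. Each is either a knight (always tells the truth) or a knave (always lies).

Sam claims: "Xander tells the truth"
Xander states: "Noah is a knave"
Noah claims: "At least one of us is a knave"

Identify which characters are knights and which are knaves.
Sam is a knave.
Xander is a knave.
Noah is a knight.

Verification:
- Sam (knave) says "Xander tells the truth" - this is FALSE (a lie) because Xander is a knave.
- Xander (knave) says "Noah is a knave" - this is FALSE (a lie) because Noah is a knight.
- Noah (knight) says "At least one of us is a knave" - this is TRUE because Sam and Xander are knaves.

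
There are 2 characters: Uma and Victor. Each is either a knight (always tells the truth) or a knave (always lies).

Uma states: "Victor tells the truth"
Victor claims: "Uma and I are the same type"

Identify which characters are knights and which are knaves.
Uma is a knight.
Victor is a knight.

Verification:
- Uma (knight) says "Victor tells the truth" - this is TRUE because Victor is a knight.
- Victor (knight) says "Uma and I are the same type" - this is TRUE because Victor is a knight and Uma is a knight.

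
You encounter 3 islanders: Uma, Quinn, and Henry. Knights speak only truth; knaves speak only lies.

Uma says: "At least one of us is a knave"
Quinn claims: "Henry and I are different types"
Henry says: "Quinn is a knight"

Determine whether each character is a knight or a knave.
Uma is a knight.
Quinn is a knave.
Henry is a knave.

Verification:
- Uma (knight) says "At least one of us is a knave" - this is TRUE because Quinn and Henry are knaves.
- Quinn (knave) says "Henry and I are different types" - this is FALSE (a lie) because Quinn is a knave and Henry is a knave.
- Henry (knave) says "Quinn is a knight" - this is FALSE (a lie) because Quinn is a knave.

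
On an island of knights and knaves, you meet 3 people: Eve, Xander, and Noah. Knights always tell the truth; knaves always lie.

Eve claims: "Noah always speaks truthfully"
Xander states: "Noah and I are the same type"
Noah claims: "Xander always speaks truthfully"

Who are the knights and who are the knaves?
Eve is a knight.
Xander is a knight.
Noah is a knight.

Verification:
- Eve (knight) says "Noah always speaks truthfully" - this is TRUE because Noah is a knight.
- Xander (knight) says "Noah and I are the same type" - this is TRUE because Xander is a knight and Noah is a knight.
- Noah (knight) says "Xander always speaks truthfully" - this is TRUE because Xander is a knight.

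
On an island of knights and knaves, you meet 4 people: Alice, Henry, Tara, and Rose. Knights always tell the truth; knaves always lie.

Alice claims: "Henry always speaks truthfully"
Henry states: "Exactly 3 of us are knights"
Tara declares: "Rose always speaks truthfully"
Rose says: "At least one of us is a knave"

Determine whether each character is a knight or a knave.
Alice is a knave.
Henry is a knave.
Tara is a knight.
Rose is a knight.

Verification:
- Alice (knave) says "Henry always speaks truthfully" - this is FALSE (a lie) because Henry is a knave.
- Henry (knave) says "Exactly 3 of us are knights" - this is FALSE (a lie) because there are 2 knights.
- Tara (knight) says "Rose always speaks truthfully" - this is TRUE because Rose is a knight.
- Rose (knight) says "At least one of us is a knave" - this is TRUE because Alice and Henry are knaves.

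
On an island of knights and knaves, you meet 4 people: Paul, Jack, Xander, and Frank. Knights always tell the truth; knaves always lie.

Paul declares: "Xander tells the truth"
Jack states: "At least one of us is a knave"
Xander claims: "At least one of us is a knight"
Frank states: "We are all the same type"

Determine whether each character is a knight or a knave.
Paul is a knight.
Jack is a knight.
Xander is a knight.
Frank is a knave.

Verification:
- Paul (knight) says "Xander tells the truth" - this is TRUE because Xander is a knight.
- Jack (knight) says "At least one of us is a knave" - this is TRUE because Frank is a knave.
- Xander (knight) says "At least one of us is a knight" - this is TRUE because Paul, Jack, and Xander are knights.
- Frank (knave) says "We are all the same type" - this is FALSE (a lie) because Paul, Jack, and Xander are knights and Frank is a knave.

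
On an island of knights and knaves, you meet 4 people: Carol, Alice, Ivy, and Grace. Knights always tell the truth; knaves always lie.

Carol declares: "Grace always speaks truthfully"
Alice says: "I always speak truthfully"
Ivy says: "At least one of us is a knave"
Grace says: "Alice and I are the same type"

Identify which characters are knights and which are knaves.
Carol is a knave.
Alice is a knight.
Ivy is a knight.
Grace is a knave.

Verification:
- Carol (knave) says "Grace always speaks truthfully" - this is FALSE (a lie) because Grace is a knave.
- Alice (knight) says "I always speak truthfully" - this is TRUE because Alice is a knight.
- Ivy (knight) says "At least one of us is a knave" - this is TRUE because Carol and Grace are knaves.
- Grace (knave) says "Alice and I are the same type" - this is FALSE (a lie) because Grace is a knave and Alice is a knight.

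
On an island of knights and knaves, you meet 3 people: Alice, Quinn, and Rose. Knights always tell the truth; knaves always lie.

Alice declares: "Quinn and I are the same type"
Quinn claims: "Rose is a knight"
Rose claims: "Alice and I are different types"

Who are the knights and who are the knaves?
Alice is a knave.
Quinn is a knight.
Rose is a knight.

Verification:
- Alice (knave) says "Quinn and I are the same type" - this is FALSE (a lie) because Alice is a knave and Quinn is a knight.
- Quinn (knight) says "Rose is a knight" - this is TRUE because Rose is a knight.
- Rose (knight) says "Alice and I are different types" - this is TRUE because Rose is a knight and Alice is a knave.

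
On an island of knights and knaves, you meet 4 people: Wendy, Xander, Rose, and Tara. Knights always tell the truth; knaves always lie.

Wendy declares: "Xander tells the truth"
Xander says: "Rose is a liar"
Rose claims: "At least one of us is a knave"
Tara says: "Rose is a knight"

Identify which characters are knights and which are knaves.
Wendy is a knave.
Xander is a knave.
Rose is a knight.
Tara is a knight.

Verification:
- Wendy (knave) says "Xander tells the truth" - this is FALSE (a lie) because Xander is a knave.
- Xander (knave) says "Rose is a liar" - this is FALSE (a lie) because Rose is a knight.
- Rose (knight) says "At least one of us is a knave" - this is TRUE because Wendy and Xander are knaves.
- Tara (knight) says "Rose is a knight" - this is TRUE because Rose is a knight.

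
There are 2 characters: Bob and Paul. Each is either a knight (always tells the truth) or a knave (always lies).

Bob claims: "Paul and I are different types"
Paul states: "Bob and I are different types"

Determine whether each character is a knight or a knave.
Bob is a knave.
Paul is a knave.

Verification:
- Bob (knave) says "Paul and I are different types" - this is FALSE (a lie) because Bob is a knave and Paul is a knave.
- Paul (knave) says "Bob and I are different types" - this is FALSE (a lie) because Paul is a knave and Bob is a knave.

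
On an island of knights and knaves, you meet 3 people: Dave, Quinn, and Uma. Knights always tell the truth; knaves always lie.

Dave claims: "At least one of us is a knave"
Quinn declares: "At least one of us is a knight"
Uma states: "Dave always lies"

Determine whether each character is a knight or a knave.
Dave is a knight.
Quinn is a knight.
Uma is a knave.

Verification:
- Dave (knight) says "At least one of us is a knave" - this is TRUE because Uma is a knave.
- Quinn (knight) says "At least one of us is a knight" - this is TRUE because Dave and Quinn are knights.
- Uma (knave) says "Dave always lies" - this is FALSE (a lie) because Dave is a knight.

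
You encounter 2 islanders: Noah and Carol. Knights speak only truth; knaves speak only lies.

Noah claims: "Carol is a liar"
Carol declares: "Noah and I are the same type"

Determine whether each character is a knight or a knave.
Noah is a knight.
Carol is a knave.

Verification:
- Noah (knight) says "Carol is a liar" - this is TRUE because Carol is a knave.
- Carol (knave) says "Noah and I are the same type" - this is FALSE (a lie) because Carol is a knave and Noah is a knight.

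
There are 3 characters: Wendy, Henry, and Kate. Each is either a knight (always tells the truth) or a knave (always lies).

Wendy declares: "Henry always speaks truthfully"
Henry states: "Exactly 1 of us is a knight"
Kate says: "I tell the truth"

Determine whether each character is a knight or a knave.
Wendy is a knave.
Henry is a knave.
Kate is a knave.

Verification:
- Wendy (knave) says "Henry always speaks truthfully" - this is FALSE (a lie) because Henry is a knave.
- Henry (knave) says "Exactly 1 of us is a knight" - this is FALSE (a lie) because there are 0 knights.
- Kate (knave) says "I tell the truth" - this is FALSE (a lie) because Kate is a knave.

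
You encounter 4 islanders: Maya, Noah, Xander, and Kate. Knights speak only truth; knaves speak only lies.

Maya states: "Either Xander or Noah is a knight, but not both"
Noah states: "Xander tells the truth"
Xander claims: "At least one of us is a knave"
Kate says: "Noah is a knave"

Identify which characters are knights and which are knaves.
Maya is a knave.
Noah is a knight.
Xander is a knight.
Kate is a knave.

Verification:
- Maya (knave) says "Either Xander or Noah is a knight, but not both" - this is FALSE (a lie) because Xander is a knight and Noah is a knight.
- Noah (knight) says "Xander tells the truth" - this is TRUE because Xander is a knight.
- Xander (knight) says "At least one of us is a knave" - this is TRUE because Maya and Kate are knaves.
- Kate (knave) says "Noah is a knave" - this is FALSE (a lie) because Noah is a knight.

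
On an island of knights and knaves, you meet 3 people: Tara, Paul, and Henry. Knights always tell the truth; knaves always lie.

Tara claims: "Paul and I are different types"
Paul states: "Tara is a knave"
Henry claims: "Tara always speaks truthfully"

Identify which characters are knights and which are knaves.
Tara is a knight.
Paul is a knave.
Henry is a knight.

Verification:
- Tara (knight) says "Paul and I are different types" - this is TRUE because Tara is a knight and Paul is a knave.
- Paul (knave) says "Tara is a knave" - this is FALSE (a lie) because Tara is a knight.
- Henry (knight) says "Tara always speaks truthfully" - this is TRUE because Tara is a knight.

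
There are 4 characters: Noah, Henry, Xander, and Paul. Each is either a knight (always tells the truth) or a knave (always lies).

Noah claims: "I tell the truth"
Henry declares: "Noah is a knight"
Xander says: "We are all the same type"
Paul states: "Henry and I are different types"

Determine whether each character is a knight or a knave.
Noah is a knave.
Henry is a knave.
Xander is a knave.
Paul is a knight.

Verification:
- Noah (knave) says "I tell the truth" - this is FALSE (a lie) because Noah is a knave.
- Henry (knave) says "Noah is a knight" - this is FALSE (a lie) because Noah is a knave.
- Xander (knave) says "We are all the same type" - this is FALSE (a lie) because Paul is a knight and Noah, Henry, and Xander are knaves.
- Paul (knight) says "Henry and I are different types" - this is TRUE because Paul is a knight and Henry is a knave.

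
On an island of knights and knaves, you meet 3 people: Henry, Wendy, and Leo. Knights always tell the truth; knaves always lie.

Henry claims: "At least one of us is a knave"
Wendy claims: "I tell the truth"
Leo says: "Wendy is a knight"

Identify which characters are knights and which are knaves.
Henry is a knight.
Wendy is a knave.
Leo is a knave.

Verification:
- Henry (knight) says "At least one of us is a knave" - this is TRUE because Wendy and Leo are knaves.
- Wendy (knave) says "I tell the truth" - this is FALSE (a lie) because Wendy is a knave.
- Leo (knave) says "Wendy is a knight" - this is FALSE (a lie) because Wendy is a knave.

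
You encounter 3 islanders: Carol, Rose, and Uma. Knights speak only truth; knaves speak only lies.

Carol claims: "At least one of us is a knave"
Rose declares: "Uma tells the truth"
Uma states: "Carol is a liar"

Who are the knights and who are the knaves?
Carol is a knight.
Rose is a knave.
Uma is a knave.

Verification:
- Carol (knight) says "At least one of us is a knave" - this is TRUE because Rose and Uma are knaves.
- Rose (knave) says "Uma tells the truth" - this is FALSE (a lie) because Uma is a knave.
- Uma (knave) says "Carol is a liar" - this is FALSE (a lie) because Carol is a knight.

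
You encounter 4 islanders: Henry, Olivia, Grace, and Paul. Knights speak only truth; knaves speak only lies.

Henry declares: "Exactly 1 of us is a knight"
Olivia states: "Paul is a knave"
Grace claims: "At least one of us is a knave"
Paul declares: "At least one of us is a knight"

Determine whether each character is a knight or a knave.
Henry is a knave.
Olivia is a knave.
Grace is a knight.
Paul is a knight.

Verification:
- Henry (knave) says "Exactly 1 of us is a knight" - this is FALSE (a lie) because there are 2 knights.
- Olivia (knave) says "Paul is a knave" - this is FALSE (a lie) because Paul is a knight.
- Grace (knight) says "At least one of us is a knave" - this is TRUE because Henry and Olivia are knaves.
- Paul (knight) says "At least one of us is a knight" - this is TRUE because Grace and Paul are knights.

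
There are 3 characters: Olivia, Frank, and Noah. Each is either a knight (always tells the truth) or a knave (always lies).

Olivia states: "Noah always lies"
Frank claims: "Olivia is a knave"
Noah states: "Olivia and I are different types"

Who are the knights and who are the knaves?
Olivia is a knave.
Frank is a knight.
Noah is a knight.

Verification:
- Olivia (knave) says "Noah always lies" - this is FALSE (a lie) because Noah is a knight.
- Frank (knight) says "Olivia is a knave" - this is TRUE because Olivia is a knave.
- Noah (knight) says "Olivia and I are different types" - this is TRUE because Noah is a knight and Olivia is a knave.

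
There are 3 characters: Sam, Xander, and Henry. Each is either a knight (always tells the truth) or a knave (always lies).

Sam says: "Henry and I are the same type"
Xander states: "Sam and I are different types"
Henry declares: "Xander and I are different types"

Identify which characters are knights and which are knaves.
Sam is a knave.
Xander is a knave.
Henry is a knight.

Verification:
- Sam (knave) says "Henry and I are the same type" - this is FALSE (a lie) because Sam is a knave and Henry is a knight.
- Xander (knave) says "Sam and I are different types" - this is FALSE (a lie) because Xander is a knave and Sam is a knave.
- Henry (knight) says "Xander and I are different types" - this is TRUE because Henry is a knight and Xander is a knave.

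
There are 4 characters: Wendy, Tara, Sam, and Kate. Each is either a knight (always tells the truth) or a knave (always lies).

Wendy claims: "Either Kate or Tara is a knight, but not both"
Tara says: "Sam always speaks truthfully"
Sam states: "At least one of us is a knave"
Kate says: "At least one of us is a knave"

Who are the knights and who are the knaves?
Wendy is a knave.
Tara is a knight.
Sam is a knight.
Kate is a knight.

Verification:
- Wendy (knave) says "Either Kate or Tara is a knight, but not both" - this is FALSE (a lie) because Kate is a knight and Tara is a knight.
- Tara (knight) says "Sam always speaks truthfully" - this is TRUE because Sam is a knight.
- Sam (knight) says "At least one of us is a knave" - this is TRUE because Wendy is a knave.
- Kate (knight) says "At least one of us is a knave" - this is TRUE because Wendy is a knave.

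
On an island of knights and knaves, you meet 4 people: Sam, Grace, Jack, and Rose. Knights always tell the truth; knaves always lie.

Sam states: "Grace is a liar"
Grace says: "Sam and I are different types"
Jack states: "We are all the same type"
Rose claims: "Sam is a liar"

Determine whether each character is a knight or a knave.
Sam is a knave.
Grace is a knight.
Jack is a knave.
Rose is a knight.

Verification:
- Sam (knave) says "Grace is a liar" - this is FALSE (a lie) because Grace is a knight.
- Grace (knight) says "Sam and I are different types" - this is TRUE because Grace is a knight and Sam is a knave.
- Jack (knave) says "We are all the same type" - this is FALSE (a lie) because Grace and Rose are knights and Sam and Jack are knaves.
- Rose (knight) says "Sam is a liar" - this is TRUE because Sam is a knave.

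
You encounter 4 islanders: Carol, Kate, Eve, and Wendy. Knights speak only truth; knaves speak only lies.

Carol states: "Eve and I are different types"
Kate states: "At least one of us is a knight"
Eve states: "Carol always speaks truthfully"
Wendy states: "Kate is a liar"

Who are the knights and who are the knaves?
Carol is a knave.
Kate is a knight.
Eve is a knave.
Wendy is a knave.

Verification:
- Carol (knave) says "Eve and I are different types" - this is FALSE (a lie) because Carol is a knave and Eve is a knave.
- Kate (knight) says "At least one of us is a knight" - this is TRUE because Kate is a knight.
- Eve (knave) says "Carol always speaks truthfully" - this is FALSE (a lie) because Carol is a knave.
- Wendy (knave) says "Kate is a liar" - this is FALSE (a lie) because Kate is a knight.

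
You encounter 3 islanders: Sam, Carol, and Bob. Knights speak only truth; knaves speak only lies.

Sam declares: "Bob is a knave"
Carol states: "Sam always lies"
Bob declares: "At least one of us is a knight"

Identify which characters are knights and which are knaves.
Sam is a knave.
Carol is a knight.
Bob is a knight.

Verification:
- Sam (knave) says "Bob is a knave" - this is FALSE (a lie) because Bob is a knight.
- Carol (knight) says "Sam always lies" - this is TRUE because Sam is a knave.
- Bob (knight) says "At least one of us is a knight" - this is TRUE because Carol and Bob are knights.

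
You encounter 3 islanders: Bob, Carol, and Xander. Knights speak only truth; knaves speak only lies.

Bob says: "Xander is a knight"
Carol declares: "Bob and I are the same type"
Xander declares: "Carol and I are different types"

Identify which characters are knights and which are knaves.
Bob is a knight.
Carol is a knave.
Xander is a knight.

Verification:
- Bob (knight) says "Xander is a knight" - this is TRUE because Xander is a knight.
- Carol (knave) says "Bob and I are the same type" - this is FALSE (a lie) because Carol is a knave and Bob is a knight.
- Xander (knight) says "Carol and I are different types" - this is TRUE because Xander is a knight and Carol is a knave.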